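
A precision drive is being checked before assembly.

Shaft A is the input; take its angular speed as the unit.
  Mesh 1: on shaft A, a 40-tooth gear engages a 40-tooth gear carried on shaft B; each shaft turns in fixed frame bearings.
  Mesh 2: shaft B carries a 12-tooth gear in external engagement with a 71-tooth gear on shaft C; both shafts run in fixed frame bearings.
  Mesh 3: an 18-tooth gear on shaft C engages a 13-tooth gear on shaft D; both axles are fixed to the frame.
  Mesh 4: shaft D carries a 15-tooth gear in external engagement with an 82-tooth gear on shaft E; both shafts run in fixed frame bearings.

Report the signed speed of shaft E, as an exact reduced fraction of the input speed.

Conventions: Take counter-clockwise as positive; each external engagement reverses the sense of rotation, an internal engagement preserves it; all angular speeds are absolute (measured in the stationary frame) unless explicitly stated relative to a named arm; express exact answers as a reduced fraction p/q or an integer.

1620/37843

4-mesh fixed-axis compound train (all bearings frame-fixed)
mesh 1 [40T→40T]: |ω|/ω_in = 1×40/40 = 1, sense flips to −
mesh 2 [12T→71T]: |ω|/ω_in = 1×12/71 = 12/71, sense flips to +
mesh 3 [18T→13T]: |ω|/ω_in = (12/71)×18/13 = 216/923, sense flips to −
mesh 4 [15T→82T]: |ω|/ω_in = (216/923)×15/82 = 1620/37843, sense flips to +
signed output speed (× input speed) = 1620/37843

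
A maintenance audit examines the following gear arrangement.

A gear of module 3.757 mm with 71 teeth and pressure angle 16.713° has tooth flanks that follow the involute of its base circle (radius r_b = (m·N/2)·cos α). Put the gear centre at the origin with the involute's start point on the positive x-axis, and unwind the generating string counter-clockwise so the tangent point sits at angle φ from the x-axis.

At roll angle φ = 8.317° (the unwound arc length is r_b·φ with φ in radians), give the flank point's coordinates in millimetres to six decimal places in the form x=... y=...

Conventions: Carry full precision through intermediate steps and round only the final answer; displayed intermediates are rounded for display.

x=129.078166 y=0.129963

recognized (one wheel, involute flank): single-mesh tooth geometry, m = 3.757, N = 71
pitch radius r_p = m·N/2 = 3.757·71/2 = 133.373500
base radius r_b = r_p·cos α = 133.373500·cos 16.713° = 127.739439
roll angle φ = 8.317° = 0.14515903 rad
x = r_b·(cos φ + φ·sin φ) = 129.078166
y = r_b·(sin φ − φ·cos φ) = 0.129963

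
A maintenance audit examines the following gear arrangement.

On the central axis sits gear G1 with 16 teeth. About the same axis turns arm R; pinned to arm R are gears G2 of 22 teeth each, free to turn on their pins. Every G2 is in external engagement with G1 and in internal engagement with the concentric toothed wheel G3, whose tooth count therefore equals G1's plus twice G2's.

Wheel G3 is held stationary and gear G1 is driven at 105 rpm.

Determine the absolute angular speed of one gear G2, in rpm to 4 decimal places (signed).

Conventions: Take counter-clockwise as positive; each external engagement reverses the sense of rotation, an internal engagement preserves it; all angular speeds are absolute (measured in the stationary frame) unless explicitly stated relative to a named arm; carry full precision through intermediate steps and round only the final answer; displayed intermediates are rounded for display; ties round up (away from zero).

-38.1818 rpm

planetary set (16T centre, 22T on arm, 60T internal) — Willis relation
normalise by the input: solve with ω_sun = 1, then scale by 105 rpm
ring teeth: 16 + 2·22 = 60
16(ω_sun−ω_arm) = −60(ω_ring−ω_arm),  ω_ring = 0, ω_sun = 1
16(1−ω_arm) = −60(0−ω_arm)  ⇒  76·ω_arm = 16  ⇒  ω_arm = 4/19
sun–planet mesh: 16·(1−4/19) = −22·(ω_p−ω_arm)  ⇒  ω_p−ω_arm = -120/209
ω_p = 4/19 − 120/209 = -4/11
scale: ω_p = -4/11 × 105 rpm = -38.1818 rpm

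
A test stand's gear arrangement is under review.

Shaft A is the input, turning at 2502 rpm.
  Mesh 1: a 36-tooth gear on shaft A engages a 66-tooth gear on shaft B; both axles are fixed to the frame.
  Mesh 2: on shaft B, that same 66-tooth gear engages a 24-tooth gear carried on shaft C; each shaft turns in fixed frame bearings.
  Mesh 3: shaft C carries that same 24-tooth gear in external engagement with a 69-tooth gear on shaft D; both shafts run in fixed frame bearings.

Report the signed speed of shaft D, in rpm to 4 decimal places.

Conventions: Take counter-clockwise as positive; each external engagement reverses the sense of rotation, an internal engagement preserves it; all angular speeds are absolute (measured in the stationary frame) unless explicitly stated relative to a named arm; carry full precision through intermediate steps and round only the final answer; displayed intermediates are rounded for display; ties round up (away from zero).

-1305.3913 rpm

recognized (4 fixed axles, 3 meshes): fixed-axis compound train
mesh 1 [36T→66T]: ω = 2502.0000×36/66 = 1364.7273 rpm, sense flips to −
mesh 2 [66T→24T]: ω = 1364.7273×66/24 = 3753.0000 rpm, sense flips to +
mesh 3 [24T→69T]: ω = 3753.0000×24/69 = 1305.3913 rpm, sense flips to −
signed output speed = -1305.3913 rpm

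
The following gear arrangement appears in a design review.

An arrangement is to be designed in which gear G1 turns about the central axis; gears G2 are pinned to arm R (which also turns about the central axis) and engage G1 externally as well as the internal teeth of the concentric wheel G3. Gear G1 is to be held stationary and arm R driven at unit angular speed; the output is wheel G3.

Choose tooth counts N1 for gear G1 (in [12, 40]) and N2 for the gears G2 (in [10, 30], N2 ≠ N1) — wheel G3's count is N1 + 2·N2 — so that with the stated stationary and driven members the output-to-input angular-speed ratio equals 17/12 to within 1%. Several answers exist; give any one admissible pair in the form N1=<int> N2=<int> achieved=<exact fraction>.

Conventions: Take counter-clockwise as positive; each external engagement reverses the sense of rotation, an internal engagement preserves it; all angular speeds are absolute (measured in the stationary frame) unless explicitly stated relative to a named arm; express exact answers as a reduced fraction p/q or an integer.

planetary set to be sized for 17/12 (Willis relation)
Willis with ω_sun = 0: ω_ring/ω_arm = (N1+N3)/N3; set equal to 17/12  ⇒  N3/N1 = 1/(17/12 − 1) = 12/5
N3 = N1 + 2·N2  ⇒  N2/N1 = (N3/N1 − 1)/2 = (12/5 − 1)/2 = 7/10
smallest multiple with N1 ≥ 12 and N2 ≥ 10: k = 2  ⇒  N1 = 2·10 = 20, N2 = 2·7 = 14 (N1 ≤ 40, N2 ≤ 30, N2 ≠ N1 ✓), N3 = 20 + 2·14 = 48
check: (N1+N3)/N3 with N1 = 20, N3 = 48 gives 17/12; |achieved − target| = 0 ≤ 17/1200 ✓

N1=20 N2=14 achieved=17/12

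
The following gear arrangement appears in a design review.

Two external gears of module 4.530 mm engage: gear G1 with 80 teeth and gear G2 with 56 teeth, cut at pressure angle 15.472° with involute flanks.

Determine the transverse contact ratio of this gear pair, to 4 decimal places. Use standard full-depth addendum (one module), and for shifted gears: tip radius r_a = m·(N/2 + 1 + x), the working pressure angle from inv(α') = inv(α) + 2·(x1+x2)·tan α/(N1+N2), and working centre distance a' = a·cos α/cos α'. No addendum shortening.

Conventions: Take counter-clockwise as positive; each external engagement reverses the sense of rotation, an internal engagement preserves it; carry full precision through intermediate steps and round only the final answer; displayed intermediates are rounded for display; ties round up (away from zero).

2.1269

topology: single-mesh involute geometry — m = 4.530, 80T/56T pair
base radii: r_b1 = 174.633482, r_b2 = 122.243437
tip radii: r_a1 = 185.730000, r_a2 = 131.370000
no profile shift: α' = α, a' = a
action lengths: √(r_a1²−r_b1²) = 63.235908, √(r_a2²−r_b2²) = 48.110487
base pitch p_b = π·m·cos α = 13.715682
CR = (63.235908 + 48.110487 − 308.040000·sin 15.47200°)/13.715682 = 2.126862
contact ratio ≈ 2.1269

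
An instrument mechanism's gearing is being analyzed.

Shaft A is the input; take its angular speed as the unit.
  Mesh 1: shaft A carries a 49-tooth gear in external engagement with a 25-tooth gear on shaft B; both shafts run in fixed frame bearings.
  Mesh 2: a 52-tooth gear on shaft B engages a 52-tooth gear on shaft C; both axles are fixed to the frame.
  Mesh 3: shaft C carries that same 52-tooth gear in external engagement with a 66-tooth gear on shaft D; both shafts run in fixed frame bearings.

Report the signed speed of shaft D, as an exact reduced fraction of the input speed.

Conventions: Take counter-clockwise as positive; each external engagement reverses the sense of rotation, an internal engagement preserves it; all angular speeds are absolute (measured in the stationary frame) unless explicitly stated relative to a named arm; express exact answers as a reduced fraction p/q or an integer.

-1274/825

3-mesh fixed-axis compound train (all bearings frame-fixed)
mesh 1 [49T→25T]: |ω|/ω_in = 1×49/25 = 49/25, sense flips to −
mesh 2 [52T→52T]: |ω|/ω_in = (49/25)×52/52 = 49/25, sense flips to +
mesh 3 [52T→66T]: |ω|/ω_in = (49/25)×52/66 = 1274/825, sense flips to −
signed output speed (× input speed) = -1274/825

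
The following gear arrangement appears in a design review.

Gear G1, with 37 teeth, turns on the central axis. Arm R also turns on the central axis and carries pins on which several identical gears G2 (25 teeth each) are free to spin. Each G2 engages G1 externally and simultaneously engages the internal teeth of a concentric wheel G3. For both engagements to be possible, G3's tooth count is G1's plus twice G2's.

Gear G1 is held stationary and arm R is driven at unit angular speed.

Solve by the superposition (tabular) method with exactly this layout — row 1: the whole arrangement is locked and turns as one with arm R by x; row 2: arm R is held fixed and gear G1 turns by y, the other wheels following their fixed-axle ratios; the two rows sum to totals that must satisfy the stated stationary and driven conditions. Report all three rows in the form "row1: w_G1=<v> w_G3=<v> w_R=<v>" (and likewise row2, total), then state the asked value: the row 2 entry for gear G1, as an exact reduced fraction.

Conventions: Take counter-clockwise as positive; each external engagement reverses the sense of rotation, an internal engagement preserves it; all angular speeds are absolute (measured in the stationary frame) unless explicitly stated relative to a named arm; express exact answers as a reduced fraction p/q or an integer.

row1: w_G1=1 w_G3=1 w_R=1
row2: w_G1=-1 w_G3=37/87 w_R=0
total: w_G1=0 w_G3=124/87 w_R=1
asked value: -1

class = planetary set [G3 = 37+2·25 = 87; Willis about the carrier]
row 1: whole set turns with the arm by x
superposition row 2 [arm held]: sun y, ring −(37/87)·y, arm 0
boundary: total ω_sun = x + y = 0 and total ω_arm = x = 1  ⇒  y = -1, x = 1
row 2 ring = −(37/87)·(-1) = 37/87
totals (row 1 + row 2): sun 1 + (-1) = 0, ring 1 + 37/87 = 124/87, arm 1 + 0 = 1
asked cell (row2, sun) = -1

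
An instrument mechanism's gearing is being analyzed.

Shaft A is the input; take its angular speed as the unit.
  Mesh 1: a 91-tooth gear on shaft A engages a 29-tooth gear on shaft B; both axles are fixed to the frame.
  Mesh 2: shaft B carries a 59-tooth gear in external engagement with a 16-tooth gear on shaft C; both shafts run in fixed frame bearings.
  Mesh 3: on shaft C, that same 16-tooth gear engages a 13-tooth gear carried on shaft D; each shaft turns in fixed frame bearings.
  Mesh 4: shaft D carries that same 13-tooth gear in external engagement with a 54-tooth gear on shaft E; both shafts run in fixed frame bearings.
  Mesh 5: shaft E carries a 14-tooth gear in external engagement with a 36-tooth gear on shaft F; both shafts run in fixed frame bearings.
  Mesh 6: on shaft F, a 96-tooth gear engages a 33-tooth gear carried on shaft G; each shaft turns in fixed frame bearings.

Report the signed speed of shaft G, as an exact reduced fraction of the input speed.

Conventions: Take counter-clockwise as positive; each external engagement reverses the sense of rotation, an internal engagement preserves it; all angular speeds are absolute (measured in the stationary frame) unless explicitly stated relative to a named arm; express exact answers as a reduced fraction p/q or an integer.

6-mesh fixed-axis compound train (all bearings frame-fixed)
mesh 1 [91T→29T]: |ω|/ω_in = 1×91/29 = 91/29, sense flips to −
mesh 2 [59T→16T]: |ω|/ω_in = (91/29)×59/16 = 5369/464, sense flips to +
mesh 3 [16T→13T]: |ω|/ω_in = (5369/464)×16/13 = 413/29, sense flips to −
mesh 4 [13T→54T]: |ω|/ω_in = (413/29)×13/54 = 5369/1566, sense flips to +
mesh 5 [14T→36T]: |ω|/ω_in = (5369/1566)×14/36 = 37583/28188, sense flips to −
mesh 6 [96T→33T]: |ω|/ω_in = (37583/28188)×96/33 = 300664/77517, sense flips to +
signed output speed (× input speed) = 300664/77517

300664/77517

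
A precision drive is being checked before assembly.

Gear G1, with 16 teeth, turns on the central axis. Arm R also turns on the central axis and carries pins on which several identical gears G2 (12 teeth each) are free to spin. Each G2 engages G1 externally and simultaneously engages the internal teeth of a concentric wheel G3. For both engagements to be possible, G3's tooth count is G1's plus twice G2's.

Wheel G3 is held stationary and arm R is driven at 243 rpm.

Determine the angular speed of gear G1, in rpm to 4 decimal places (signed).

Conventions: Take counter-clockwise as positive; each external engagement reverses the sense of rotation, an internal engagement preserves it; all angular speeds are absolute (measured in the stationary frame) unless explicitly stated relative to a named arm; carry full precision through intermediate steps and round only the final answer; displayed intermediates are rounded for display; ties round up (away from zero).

class = planetary set [G3 = 16+2·12 = 40; Willis about the carrier]
normalise by the input: solve with ω_arm = 1, then scale by 243 rpm
ring teeth: 16 + 2·12 = 40
16(ω_sun−ω_arm) = −40(ω_ring−ω_arm),  ω_ring = 0, ω_arm = 1
ω_sun = 1 − (40/16)(0−1) = 7/2
scale: ω_sun = 7/2 × 243 rpm = +850.5000 rpm

+850.5000 rpm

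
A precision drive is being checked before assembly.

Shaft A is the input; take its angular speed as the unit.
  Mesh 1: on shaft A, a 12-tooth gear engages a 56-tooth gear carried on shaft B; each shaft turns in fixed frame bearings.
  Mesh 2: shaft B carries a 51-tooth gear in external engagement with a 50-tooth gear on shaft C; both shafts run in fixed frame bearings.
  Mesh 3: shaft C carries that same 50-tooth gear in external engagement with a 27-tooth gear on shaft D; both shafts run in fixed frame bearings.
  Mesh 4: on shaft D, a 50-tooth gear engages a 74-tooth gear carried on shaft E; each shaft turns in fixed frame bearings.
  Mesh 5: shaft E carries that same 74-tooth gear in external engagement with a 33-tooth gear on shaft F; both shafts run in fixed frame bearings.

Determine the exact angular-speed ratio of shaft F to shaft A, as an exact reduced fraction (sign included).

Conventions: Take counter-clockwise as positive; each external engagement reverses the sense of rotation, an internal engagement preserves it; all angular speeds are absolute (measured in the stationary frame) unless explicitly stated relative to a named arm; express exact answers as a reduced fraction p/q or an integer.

-425/693

class = fixed-axis compound train [5 meshes; 5 ratios multiply, 5 sense flips]
mesh 1 [12T→56T]: running ratio 3/14, sense −
mesh 2 [51T→50T]: running ratio 153/700, sense +
mesh 3 [50T→27T]: running ratio 17/42, sense −
mesh 4 [50T→74T]: running ratio 425/1554, sense +
mesh 5 [74T→33T]: running ratio 425/693, sense −
ω_out/ω_in = -425/693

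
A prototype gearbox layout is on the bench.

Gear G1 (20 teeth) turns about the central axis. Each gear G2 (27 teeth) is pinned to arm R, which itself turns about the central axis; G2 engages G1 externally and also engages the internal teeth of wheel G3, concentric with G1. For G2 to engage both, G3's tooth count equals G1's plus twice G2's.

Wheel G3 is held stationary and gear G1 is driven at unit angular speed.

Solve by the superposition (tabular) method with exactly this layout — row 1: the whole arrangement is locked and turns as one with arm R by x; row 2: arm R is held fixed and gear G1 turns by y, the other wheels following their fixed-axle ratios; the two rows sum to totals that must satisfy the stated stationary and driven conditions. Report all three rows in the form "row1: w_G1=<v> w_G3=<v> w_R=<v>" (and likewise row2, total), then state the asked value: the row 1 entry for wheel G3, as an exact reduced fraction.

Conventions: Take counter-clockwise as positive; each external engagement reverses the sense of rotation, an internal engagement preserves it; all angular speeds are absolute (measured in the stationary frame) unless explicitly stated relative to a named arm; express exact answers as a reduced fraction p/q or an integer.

planetary set (20T centre, 27T on arm, 74T internal) — Willis relation
row 1: whole set turns with the arm by x
row 2: sun turns y, ring = −(20/74)·y, arm 0
boundary: total ω_ring = x − (20/74)·y = 0 and total ω_sun = x + y = 1  ⇒  y = 37/47, x = 10/47
row 2 ring = −(20/74)·37/47 = -10/47
totals (row 1 + row 2): sun 10/47 + 37/47 = 1, ring 10/47 + (-10/47) = 0, arm 10/47 + 0 = 10/47
asked cell (row1, ring) = 10/47

row1: w_G1=10/47 w_G3=10/47 w_R=10/47
row2: w_G1=37/47 w_G3=-10/47 w_R=0
total: w_G1=1 w_G3=0 w_R=10/47
asked value: 10/47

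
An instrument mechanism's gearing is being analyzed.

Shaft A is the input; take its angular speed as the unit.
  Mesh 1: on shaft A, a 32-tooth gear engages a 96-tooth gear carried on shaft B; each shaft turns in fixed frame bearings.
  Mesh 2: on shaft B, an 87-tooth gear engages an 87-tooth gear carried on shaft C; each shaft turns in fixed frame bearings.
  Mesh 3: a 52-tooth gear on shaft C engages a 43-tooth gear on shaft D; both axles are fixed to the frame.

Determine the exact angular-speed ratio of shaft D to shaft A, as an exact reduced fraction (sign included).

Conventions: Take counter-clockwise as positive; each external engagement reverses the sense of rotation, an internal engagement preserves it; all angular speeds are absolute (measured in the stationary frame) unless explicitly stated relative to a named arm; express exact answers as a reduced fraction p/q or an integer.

-52/129

class = fixed-axis compound train [3 meshes; 3 ratios multiply, 3 sense flips]
mesh 1 [32T→96T]: running ratio 1/3, sense −
mesh 2 [87T→87T]: running ratio 1/3, sense +
mesh 3 [52T→43T]: running ratio 52/129, sense −
ω_out/ω_in = -52/129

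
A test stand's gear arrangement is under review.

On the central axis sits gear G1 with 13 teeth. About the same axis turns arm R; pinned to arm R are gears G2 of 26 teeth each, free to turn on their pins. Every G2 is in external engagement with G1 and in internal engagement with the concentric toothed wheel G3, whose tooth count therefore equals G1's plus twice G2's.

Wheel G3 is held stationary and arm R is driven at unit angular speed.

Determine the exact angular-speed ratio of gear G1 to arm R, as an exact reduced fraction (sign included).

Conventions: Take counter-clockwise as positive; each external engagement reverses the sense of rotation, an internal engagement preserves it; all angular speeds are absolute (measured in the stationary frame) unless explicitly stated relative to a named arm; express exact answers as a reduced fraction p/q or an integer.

topology: planetary set — G1 13T / G2 26T / G3 65T, arm = carrier (Willis)
ring teeth: 13 + 2·26 = 65
13(ω_sun−ω_arm) = −65(ω_ring−ω_arm),  ω_ring = 0, ω_arm = 1
ω_sun = 1 − (65/13)(0−1) = 6
ω_out/ω_in = 6

6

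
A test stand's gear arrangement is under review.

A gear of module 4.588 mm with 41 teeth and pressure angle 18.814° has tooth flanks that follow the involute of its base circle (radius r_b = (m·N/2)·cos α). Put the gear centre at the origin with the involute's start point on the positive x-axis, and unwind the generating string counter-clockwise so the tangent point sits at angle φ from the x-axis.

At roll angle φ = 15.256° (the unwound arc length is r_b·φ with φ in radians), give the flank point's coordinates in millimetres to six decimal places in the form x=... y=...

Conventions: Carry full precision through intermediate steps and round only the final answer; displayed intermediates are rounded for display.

x=92.129017 y=0.556264

class = single-mesh tooth geometry [base-circle involute, m = 4.588, 41T]
pitch radius r_p = m·N/2 = 4.588·41/2 = 94.054000
base radius r_b = r_p·cos α = 94.054000·cos 18.814° = 89.028741
roll angle φ = 15.256° = 0.26626743 rad
x = r_b·(cos φ + φ·sin φ) = 92.129017
y = r_b·(sin φ − φ·cos φ) = 0.556264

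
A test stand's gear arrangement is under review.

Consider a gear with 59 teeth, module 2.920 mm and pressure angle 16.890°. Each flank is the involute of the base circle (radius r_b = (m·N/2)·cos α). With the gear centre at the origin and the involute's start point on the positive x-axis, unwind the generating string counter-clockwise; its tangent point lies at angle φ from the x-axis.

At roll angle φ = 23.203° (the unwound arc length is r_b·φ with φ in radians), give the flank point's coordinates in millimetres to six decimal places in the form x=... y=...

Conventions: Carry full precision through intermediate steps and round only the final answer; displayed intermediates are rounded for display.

x=88.908475 y=1.794979

recognized (one wheel, involute flank): single-mesh tooth geometry, m = 2.920, N = 59
pitch radius r_p = m·N/2 = 2.920·59/2 = 86.140000
base radius r_b = r_p·cos α = 86.140000·cos 16.890° = 82.424291
roll angle φ = 23.203° = 0.40496875 rad
x = r_b·(cos φ + φ·sin φ) = 88.908475
y = r_b·(sin φ − φ·cos φ) = 1.794979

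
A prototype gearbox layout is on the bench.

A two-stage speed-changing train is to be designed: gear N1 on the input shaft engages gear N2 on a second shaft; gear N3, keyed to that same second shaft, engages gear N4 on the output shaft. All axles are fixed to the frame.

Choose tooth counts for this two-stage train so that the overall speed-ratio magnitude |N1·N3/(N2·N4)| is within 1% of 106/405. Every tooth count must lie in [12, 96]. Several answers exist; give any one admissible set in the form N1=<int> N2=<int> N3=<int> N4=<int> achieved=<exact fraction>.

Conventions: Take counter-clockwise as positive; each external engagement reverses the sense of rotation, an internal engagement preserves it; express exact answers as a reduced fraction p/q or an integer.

N1=12 N2=27 N3=53 N4=90 achieved=106/405

design class (target 106/405): fixed-axis compound train
target = 106/405 in lowest terms: an exact hit needs N1·N3 = k·106 and N2·N4 = k·405 for one integer k, every count in [12, 96]; additionally prefer no 1:1 stage (N1 ≠ N2, N3 ≠ N4)
k = 1…5: no 1:1-free in-range split of k·106 and k·405 into factor pairs; take k = 6
k = 6: N1·N3 = 636 = 12·53, N2·N4 = 2430 = 27·90
achieved = 12·53/(27·90) = 106/405; |achieved − target| = 0 ≤ 53/20250 ✓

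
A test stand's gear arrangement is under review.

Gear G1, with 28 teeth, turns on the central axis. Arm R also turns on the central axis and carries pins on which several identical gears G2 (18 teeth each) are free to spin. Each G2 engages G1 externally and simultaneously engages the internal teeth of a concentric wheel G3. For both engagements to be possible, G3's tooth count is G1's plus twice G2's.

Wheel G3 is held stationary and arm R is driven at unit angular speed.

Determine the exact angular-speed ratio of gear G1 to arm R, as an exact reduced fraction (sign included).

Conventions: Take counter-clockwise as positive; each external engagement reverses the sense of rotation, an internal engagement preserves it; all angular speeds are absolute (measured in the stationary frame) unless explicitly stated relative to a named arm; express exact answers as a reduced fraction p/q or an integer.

23/7

recognized (axles ride arm R): planetary set, 28/18/64 teeth
ring teeth: 28 + 2·18 = 64
28(ω_sun−ω_arm) = −64(ω_ring−ω_arm),  ω_ring = 0, ω_arm = 1
ω_sun = 1 − (64/28)(0−1) = 23/7
ω_out/ω_in = 23/7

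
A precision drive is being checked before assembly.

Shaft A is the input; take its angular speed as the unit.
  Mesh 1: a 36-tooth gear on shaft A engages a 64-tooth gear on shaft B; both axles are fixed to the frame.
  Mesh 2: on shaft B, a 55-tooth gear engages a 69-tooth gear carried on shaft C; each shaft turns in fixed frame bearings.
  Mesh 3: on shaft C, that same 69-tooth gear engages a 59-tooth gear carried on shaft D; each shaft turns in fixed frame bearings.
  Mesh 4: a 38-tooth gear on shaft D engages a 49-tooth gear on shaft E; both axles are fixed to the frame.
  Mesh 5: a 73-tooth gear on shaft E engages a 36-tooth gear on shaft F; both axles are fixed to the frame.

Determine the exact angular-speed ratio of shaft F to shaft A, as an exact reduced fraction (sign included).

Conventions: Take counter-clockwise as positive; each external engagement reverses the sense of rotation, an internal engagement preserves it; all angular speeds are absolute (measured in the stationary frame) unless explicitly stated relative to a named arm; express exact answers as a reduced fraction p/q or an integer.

class = fixed-axis compound train [5 meshes; 5 ratios multiply, 5 sense flips]
mesh 1 [36T→64T]: running ratio 9/16, sense −
mesh 2 [55T→69T]: running ratio 165/368, sense +
mesh 3 [69T→59T]: running ratio 495/944, sense −
mesh 4 [38T→49T]: running ratio 9405/23128, sense +
mesh 5 [73T→36T]: running ratio 76285/92512, sense −
ω_out/ω_in = -76285/92512

-76285/92512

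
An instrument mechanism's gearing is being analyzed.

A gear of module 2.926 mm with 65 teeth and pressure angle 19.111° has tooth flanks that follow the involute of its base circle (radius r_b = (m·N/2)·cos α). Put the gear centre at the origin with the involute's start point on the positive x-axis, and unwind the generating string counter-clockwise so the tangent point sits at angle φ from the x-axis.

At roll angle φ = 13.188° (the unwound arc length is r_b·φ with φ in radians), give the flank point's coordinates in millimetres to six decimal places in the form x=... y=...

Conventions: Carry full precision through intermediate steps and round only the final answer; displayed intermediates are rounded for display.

x=92.202742 y=0.363314

class = single-mesh tooth geometry [base-circle involute, m = 2.926, 65T]
pitch radius r_p = m·N/2 = 2.926·65/2 = 95.095000
base radius r_b = r_p·cos α = 95.095000·cos 19.111° = 89.853941
roll angle φ = 13.188° = 0.23017402 rad
x = r_b·(cos φ + φ·sin φ) = 92.202742
y = r_b·(sin φ − φ·cos φ) = 0.363314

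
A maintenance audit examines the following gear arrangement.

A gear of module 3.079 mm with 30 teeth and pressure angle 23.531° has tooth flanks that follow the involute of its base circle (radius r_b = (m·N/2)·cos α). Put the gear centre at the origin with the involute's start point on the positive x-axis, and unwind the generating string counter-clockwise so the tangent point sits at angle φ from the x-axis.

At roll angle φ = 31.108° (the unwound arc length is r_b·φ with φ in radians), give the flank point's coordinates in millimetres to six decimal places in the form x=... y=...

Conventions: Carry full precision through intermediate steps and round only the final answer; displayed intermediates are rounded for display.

recognized (one wheel, involute flank): single-mesh tooth geometry, m = 3.079, N = 30
pitch radius r_p = m·N/2 = 3.079·30/2 = 46.185000
base radius r_b = r_p·cos α = 46.185000·cos 23.531° = 42.344449
roll angle φ = 31.108° = 0.54293702 rad
x = r_b·(cos φ + φ·sin φ) = 48.133144
y = r_b·(sin φ − φ·cos φ) = 2.193144

x=48.133144 y=2.193144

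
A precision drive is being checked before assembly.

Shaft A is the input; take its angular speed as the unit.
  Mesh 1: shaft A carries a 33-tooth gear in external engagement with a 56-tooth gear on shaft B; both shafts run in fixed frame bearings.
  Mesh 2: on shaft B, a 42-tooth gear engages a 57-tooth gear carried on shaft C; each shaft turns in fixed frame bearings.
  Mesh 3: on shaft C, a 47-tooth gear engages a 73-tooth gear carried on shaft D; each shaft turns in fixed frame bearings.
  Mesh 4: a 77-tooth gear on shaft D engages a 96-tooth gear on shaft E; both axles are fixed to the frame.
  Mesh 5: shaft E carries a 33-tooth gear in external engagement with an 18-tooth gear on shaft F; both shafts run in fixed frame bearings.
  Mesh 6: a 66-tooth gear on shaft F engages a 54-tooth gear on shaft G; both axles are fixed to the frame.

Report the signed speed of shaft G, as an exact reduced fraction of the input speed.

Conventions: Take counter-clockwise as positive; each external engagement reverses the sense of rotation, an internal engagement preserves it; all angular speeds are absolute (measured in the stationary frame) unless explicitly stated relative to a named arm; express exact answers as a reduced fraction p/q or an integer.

4816889/9586944

6-mesh fixed-axis compound train (all bearings frame-fixed)
mesh 1 [33T→56T]: |ω|/ω_in = 1×33/56 = 33/56, sense flips to −
mesh 2 [42T→57T]: |ω|/ω_in = (33/56)×42/57 = 33/76, sense flips to +
mesh 3 [47T→73T]: |ω|/ω_in = (33/76)×47/73 = 1551/5548, sense flips to −
mesh 4 [77T→96T]: |ω|/ω_in = (1551/5548)×77/96 = 39809/177536, sense flips to +
mesh 5 [33T→18T]: |ω|/ω_in = (39809/177536)×33/18 = 437899/1065216, sense flips to −
mesh 6 [66T→54T]: |ω|/ω_in = (437899/1065216)×66/54 = 4816889/9586944, sense flips to +
signed output speed (× input speed) = 4816889/9586944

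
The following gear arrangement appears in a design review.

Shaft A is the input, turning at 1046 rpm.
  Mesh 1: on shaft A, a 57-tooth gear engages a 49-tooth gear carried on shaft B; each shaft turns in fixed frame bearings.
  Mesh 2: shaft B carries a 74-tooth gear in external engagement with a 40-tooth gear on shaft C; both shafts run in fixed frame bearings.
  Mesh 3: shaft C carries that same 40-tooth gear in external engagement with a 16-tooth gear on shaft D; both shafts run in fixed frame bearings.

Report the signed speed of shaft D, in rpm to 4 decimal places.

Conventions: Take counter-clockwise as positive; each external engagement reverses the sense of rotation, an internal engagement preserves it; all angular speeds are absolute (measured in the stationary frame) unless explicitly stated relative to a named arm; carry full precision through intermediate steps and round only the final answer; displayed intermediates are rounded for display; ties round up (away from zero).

recognized (4 fixed axles, 3 meshes): fixed-axis compound train
mesh 1 [57T→49T]: ω = 1046.0000×57/49 = 1216.7755 rpm, sense flips to −
mesh 2 [74T→40T]: ω = 1216.7755×74/40 = 2251.0347 rpm, sense flips to +
mesh 3 [40T→16T]: ω = 2251.0347×40/16 = 5627.5867 rpm, sense flips to −
signed output speed = -5627.5867 rpm

-5627.5867 rpm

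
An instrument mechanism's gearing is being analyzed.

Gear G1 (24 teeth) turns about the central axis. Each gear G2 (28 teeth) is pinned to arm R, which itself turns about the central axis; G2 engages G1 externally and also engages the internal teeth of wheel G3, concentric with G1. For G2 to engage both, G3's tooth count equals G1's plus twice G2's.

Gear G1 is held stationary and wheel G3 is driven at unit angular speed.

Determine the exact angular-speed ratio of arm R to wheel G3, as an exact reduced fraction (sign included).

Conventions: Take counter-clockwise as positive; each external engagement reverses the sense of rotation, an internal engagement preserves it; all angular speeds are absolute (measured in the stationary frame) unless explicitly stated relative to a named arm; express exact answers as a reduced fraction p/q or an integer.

10/13

recognized (axles ride arm R): planetary set, 24/28/80 teeth
ring teeth: 24 + 2·28 = 80
24(ω_sun−ω_arm) = −80(ω_ring−ω_arm),  ω_sun = 0, ω_ring = 1
24(0−ω_arm) = −80(1−ω_arm)  ⇒  104·ω_arm = 80  ⇒  ω_arm = 10/13
ω_out/ω_in = 10/13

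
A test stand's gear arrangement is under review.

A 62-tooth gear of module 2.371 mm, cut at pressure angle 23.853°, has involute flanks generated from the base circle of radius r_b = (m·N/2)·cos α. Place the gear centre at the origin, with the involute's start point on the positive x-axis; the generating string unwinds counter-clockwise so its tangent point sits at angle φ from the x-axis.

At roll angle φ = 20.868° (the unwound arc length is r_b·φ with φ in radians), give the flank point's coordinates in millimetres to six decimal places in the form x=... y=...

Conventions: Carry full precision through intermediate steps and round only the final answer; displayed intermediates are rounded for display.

x=71.534866 y=1.068315

recognized (one wheel, involute flank): single-mesh tooth geometry, m = 2.371, N = 62
pitch radius r_p = m·N/2 = 2.371·62/2 = 73.501000
base radius r_b = r_p·cos α = 73.501000·cos 23.853° = 67.222985
roll angle φ = 20.868° = 0.36421531 rad
x = r_b·(cos φ + φ·sin φ) = 71.534866
y = r_b·(sin φ − φ·cos φ) = 1.068315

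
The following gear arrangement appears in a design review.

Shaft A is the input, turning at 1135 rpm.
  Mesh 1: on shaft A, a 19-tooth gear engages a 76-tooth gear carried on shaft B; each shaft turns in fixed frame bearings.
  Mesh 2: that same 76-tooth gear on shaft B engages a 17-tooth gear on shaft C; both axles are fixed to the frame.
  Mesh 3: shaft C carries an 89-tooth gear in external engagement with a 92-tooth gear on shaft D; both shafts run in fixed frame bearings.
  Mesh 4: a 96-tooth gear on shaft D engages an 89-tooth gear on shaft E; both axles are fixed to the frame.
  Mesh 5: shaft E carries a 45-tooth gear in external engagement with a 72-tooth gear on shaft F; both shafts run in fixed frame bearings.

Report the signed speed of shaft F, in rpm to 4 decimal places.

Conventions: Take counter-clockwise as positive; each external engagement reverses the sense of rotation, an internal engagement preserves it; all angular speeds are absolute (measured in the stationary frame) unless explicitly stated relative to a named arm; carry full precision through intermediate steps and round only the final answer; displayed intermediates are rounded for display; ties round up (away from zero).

5-mesh fixed-axis compound train (all bearings frame-fixed)
mesh 1 [19T→76T]: ω = 1135.0000×19/76 = 283.7500 rpm, sense flips to −
mesh 2 [76T→17T]: ω = 283.7500×76/17 = 1268.5294 rpm, sense flips to +
mesh 3 [89T→92T]: ω = 1268.5294×89/92 = 1227.1643 rpm, sense flips to −
mesh 4 [96T→89T]: ω = 1227.1643×96/89 = 1323.6829 rpm, sense flips to +
mesh 5 [45T→72T]: ω = 1323.6829×45/72 = 827.3018 rpm, sense flips to −
signed output speed = -827.3018 rpm

-827.3018 rpm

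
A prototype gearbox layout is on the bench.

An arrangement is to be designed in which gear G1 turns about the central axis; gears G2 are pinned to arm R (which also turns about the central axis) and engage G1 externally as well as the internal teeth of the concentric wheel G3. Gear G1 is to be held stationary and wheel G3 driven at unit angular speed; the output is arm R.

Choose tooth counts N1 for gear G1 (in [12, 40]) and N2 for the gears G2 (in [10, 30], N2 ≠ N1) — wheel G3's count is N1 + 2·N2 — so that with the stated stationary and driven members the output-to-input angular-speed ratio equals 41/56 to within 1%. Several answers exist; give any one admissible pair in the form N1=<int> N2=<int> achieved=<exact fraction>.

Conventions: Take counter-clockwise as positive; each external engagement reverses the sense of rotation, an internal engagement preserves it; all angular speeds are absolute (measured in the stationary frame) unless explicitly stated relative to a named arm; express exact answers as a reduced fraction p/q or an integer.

class = planetary set [ratio 41/56 wanted; Willis about the carrier]
Willis with ω_sun = 0: ω_arm/ω_ring = N3/(N1+N3); set equal to 41/56  ⇒  N3/N1 = (41/56)/(1 − 41/56) = 41/15
N3 = N1 + 2·N2  ⇒  N2/N1 = (N3/N1 − 1)/2 = (41/15 − 1)/2 = 13/15
smallest multiple with N1 ≥ 12 and N2 ≥ 10: k = 1  ⇒  N1 = 1·15 = 15, N2 = 1·13 = 13 (N1 ≤ 40, N2 ≤ 30, N2 ≠ N1 ✓), N3 = 15 + 2·13 = 41
check: N3/(N1+N3) with N1 = 15, N3 = 41 gives 41/56; |achieved − target| = 0 ≤ 41/5600 ✓

N1=15 N2=13 achieved=41/56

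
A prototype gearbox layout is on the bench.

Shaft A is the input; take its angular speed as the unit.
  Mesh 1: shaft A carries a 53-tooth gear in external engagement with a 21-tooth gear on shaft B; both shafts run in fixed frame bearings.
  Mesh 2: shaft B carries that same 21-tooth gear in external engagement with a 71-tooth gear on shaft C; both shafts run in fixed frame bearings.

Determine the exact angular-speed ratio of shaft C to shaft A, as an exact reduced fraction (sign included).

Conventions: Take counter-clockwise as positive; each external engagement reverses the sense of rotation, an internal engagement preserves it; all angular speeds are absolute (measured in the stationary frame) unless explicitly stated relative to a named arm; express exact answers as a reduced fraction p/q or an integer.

class = fixed-axis compound train [2 meshes; 2 ratios multiply, 2 sense flips]
mesh 1 [53T→21T]: running ratio 53/21, sense −
mesh 2 [21T→71T]: running ratio 53/71, sense +
ω_out/ω_in = 53/71

53/71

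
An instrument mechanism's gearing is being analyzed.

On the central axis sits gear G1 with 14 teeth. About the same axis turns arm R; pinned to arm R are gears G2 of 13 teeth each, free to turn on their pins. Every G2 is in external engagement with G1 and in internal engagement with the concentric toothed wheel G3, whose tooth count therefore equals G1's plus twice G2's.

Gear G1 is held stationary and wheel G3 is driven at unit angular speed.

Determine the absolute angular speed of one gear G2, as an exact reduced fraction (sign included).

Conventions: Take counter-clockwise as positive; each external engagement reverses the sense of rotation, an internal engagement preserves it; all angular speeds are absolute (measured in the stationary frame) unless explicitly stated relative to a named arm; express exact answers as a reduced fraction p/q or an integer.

planetary set (14T centre, 13T on arm, 40T internal) — Willis relation
ring teeth: 14 + 2·13 = 40
14(ω_sun−ω_arm) = −40(ω_ring−ω_arm),  ω_sun = 0, ω_ring = 1
14(0−ω_arm) = −40(1−ω_arm)  ⇒  54·ω_arm = 40  ⇒  ω_arm = 20/27
sun–planet mesh: 14·(0−20/27) = −13·(ω_p−ω_arm)  ⇒  ω_p−ω_arm = 280/351
ω_p = 20/27 + 280/351 = 20/13
exact speed ratio = 20/13

20/13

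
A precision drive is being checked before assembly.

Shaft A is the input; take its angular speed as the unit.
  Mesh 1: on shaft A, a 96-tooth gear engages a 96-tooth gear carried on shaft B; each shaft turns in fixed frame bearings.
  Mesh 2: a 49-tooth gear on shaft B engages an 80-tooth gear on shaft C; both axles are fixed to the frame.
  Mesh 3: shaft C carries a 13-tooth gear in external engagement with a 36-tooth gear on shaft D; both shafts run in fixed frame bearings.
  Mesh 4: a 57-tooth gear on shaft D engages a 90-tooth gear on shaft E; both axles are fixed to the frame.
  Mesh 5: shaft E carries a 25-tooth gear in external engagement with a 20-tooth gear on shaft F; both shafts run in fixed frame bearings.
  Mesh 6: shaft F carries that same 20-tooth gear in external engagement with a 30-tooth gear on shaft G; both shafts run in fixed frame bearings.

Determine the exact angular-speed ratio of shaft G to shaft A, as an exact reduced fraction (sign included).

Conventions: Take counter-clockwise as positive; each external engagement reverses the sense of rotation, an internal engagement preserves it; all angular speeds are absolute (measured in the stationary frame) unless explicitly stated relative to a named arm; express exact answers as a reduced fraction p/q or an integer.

12103/103680

class = fixed-axis compound train [6 meshes; 6 ratios multiply, 6 sense flips]
mesh 1 [96T→96T]: running ratio 1, sense −
mesh 2 [49T→80T]: running ratio 49/80, sense +
mesh 3 [13T→36T]: running ratio 637/2880, sense −
mesh 4 [57T→90T]: running ratio 12103/86400, sense +
mesh 5 [25T→20T]: running ratio 12103/69120, sense −
mesh 6 [20T→30T]: running ratio 12103/103680, sense +
ω_out/ω_in = 12103/103680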